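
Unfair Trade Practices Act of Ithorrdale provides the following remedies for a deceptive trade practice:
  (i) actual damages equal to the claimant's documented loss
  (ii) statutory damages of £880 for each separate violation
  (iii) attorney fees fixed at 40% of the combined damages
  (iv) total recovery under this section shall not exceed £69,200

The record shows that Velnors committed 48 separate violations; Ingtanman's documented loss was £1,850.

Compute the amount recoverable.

Statutory damages: 48 × £880 = £42,240
Combined damages: £1,850 + £42,240 = £44,090
Attorney fees: 40% of £44,090 = £17,636
Total before cap: £44,090 + £17,636 = £61,726
Cap at £69,200: £61,726 is within the cap, no reduction.

£61,726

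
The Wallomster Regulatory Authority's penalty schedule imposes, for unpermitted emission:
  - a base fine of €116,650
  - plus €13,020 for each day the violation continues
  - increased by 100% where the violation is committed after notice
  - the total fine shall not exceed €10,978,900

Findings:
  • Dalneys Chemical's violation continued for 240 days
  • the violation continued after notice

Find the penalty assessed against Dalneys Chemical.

Per-day component: 240 × €13,020 = €3,124,800
Base plus per-day: €116,650 + €3,124,800 = €3,241,450
Enhancement: 100% of €3,241,450 = €3,241,450
Enhanced fine: €3,241,450 + €3,241,450 = €6,482,900
Cap at €10,978,900: €6,482,900 is within the cap, no reduction.

€6,482,900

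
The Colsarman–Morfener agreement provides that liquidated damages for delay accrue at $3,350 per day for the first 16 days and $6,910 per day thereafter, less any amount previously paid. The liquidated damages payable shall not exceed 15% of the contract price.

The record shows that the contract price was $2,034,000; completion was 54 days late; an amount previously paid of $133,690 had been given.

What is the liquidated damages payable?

First 16 days: 16 × $3,350 = $53,600
Remaining days: (54 − 16) × $6,910 = $262,580
Accrued per-day damages: $53,600 + $262,580 = $316,180
Less amount previously paid: $316,180 − $133,690 = $182,490
Cap: 15% of $2,034,000 = $305,100
Cap at $305,100: $182,490 is within the cap, no reduction.

$182,490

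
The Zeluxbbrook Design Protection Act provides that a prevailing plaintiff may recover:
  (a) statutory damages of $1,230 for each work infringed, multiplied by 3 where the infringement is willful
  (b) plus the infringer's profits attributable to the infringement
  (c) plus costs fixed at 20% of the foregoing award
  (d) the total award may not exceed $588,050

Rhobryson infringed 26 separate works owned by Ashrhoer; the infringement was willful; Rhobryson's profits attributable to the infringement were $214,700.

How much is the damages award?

$372,768

Statutory damages: 26 × $1,230 = $31,980
Trebled: 3 × $31,980 = $95,940
Combined award: $95,940 + $214,700 = $310,640
Costs: 20% of $310,640 = $62,128
Award plus costs: $310,640 + $62,128 = $372,768
Cap at $588,050: $372,768 is within the cap, no reduction.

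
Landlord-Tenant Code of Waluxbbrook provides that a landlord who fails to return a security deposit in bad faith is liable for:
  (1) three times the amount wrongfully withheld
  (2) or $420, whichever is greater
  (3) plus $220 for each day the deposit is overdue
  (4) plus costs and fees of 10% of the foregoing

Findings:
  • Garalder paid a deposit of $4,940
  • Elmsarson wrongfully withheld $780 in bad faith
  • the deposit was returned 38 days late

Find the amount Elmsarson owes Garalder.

$11,770

Trebled: 3 × $780 = $2,340
Minimum $420: $2,340 meets the minimum, no increase.
Late-return penalty: 38 × $220 = $8,360
Damages plus late penalty: $2,340 + $8,360 = $10,700
Costs and fees: 10% of $10,700 = $1,070
Total recovery: $10,700 + $1,070 = $11,770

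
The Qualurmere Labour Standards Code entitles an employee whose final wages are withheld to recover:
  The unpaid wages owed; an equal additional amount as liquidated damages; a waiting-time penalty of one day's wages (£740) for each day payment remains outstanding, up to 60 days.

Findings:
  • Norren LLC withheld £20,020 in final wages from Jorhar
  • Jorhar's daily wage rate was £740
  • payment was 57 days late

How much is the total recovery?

Liquidated damages (equal amount): £20,020
Penalty days: min(57, 60) = 57
Waiting-time penalty: 57 × £740 = £42,180
Total award: £20,020 + £20,020 + £42,180 = £82,220

£82,220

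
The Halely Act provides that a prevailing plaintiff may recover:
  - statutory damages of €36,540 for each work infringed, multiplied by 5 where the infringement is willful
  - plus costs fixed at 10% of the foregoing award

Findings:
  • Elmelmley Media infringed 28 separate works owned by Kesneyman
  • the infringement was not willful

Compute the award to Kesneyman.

€1,125,432

Statutory damages: 28 × €36,540 = €1,023,120
Infringement not willful: no ×5 enhancement.
Costs: 10% of €1,023,120 = €102,312
Award plus costs: €1,023,120 + €102,312 = €1,125,432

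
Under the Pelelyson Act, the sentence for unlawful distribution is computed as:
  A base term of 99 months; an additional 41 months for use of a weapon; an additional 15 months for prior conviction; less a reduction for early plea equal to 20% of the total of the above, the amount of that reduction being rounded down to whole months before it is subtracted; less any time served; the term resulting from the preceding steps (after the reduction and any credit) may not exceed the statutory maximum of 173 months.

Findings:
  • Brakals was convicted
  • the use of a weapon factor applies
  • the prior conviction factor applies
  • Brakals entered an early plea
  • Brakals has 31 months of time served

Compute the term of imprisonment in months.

Use of a weapon enhancement: +41 months
Prior conviction enhancement: +15 months
Adjusted term: 99 months + 41 months + 15 months = 155 months
Early plea reduction: 20% of 155 months = 31 months (rounded down)
After reduction: 155 − 31 = 124 months
Less time served: 124 months − 31 months = 93 months
Cap at 173 months: 93 months is within the cap, no reduction.

Sentence: 93 months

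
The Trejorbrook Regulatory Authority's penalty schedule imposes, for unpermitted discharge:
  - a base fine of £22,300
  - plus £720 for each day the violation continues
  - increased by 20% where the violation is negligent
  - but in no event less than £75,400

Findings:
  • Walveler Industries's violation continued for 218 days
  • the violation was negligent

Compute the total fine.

£215,112

Per-day component: 218 × £720 = £156,960
Base plus per-day: £22,300 + £156,960 = £179,260
Enhancement: 20% of £179,260 = £35,852
Enhanced fine: £179,260 + £35,852 = £215,112
Minimum £75,400: £215,112 meets the minimum, no increase.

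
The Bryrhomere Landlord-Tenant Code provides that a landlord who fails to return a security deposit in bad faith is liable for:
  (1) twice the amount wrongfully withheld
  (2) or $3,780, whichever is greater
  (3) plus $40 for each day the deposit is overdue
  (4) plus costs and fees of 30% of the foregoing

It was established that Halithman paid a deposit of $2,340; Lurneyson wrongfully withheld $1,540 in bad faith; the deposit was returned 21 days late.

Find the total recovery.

$6,006

Doubled: 2 × $1,540 = $3,080
Minimum $3,780: $3,080 is below the minimum → $3,780
Late-return penalty: 21 × $40 = $840
Damages plus late penalty: $3,780 + $840 = $4,620
Costs and fees: 30% of $4,620 = $1,386
Total recovery: $4,620 + $1,386 = $6,006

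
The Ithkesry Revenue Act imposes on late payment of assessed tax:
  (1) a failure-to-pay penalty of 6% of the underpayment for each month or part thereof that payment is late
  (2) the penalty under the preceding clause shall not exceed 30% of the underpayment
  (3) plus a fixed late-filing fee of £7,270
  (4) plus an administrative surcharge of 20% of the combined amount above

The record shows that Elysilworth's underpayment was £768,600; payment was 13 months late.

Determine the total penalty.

Accrued rate: 6% × 13 = 78%, capped at 30% → 30%
Failure-to-pay penalty: 30% of £768,600 = £230,580
Penalty before surcharge: £230,580 + £7,270 = £237,850
Administrative surcharge: 20% of £237,850 = £47,570
Total penalty: £237,850 + £47,570 = £285,420

£285,420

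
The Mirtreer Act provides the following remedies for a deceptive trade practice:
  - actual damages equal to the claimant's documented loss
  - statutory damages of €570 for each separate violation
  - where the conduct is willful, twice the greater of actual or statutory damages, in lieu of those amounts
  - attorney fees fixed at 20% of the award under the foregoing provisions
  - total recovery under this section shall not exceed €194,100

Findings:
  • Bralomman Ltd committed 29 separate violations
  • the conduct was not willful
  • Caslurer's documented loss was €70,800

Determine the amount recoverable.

€104,796

Statutory damages: 29 × €570 = €16,530
Conduct not willful: the in-lieu enhancement does not apply.
Actual plus statutory damages: €70,800 + €16,530 = €87,330
Attorney fees: 20% of €87,330 = €17,466
Total before cap: €87,330 + €17,466 = €104,796
Cap at €194,100: €104,796 is within the cap, no reduction.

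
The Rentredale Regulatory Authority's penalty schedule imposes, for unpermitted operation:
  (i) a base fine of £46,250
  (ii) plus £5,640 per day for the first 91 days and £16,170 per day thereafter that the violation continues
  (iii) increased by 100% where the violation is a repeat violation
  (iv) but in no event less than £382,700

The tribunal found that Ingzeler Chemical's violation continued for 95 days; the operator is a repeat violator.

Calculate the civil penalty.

Civil penalty: £1,248,340

First 91 days: 91 × £5,640 = £513,240
Remaining days: (95 − 91) × £16,170 = £64,680
Per-day component: £513,240 + £64,680 = £577,920
Base plus per-day: £46,250 + £577,920 = £624,170
Enhancement: 100% of £624,170 = £624,170
Enhanced fine: £624,170 + £624,170 = £1,248,340
Minimum £382,700: £1,248,340 meets the minimum, no increase.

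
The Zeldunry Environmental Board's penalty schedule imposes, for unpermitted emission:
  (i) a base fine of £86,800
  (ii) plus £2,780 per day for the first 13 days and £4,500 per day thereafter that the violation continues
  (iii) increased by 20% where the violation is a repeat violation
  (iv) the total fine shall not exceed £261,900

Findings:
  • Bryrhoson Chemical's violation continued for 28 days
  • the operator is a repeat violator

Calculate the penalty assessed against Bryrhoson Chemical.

£228,528

First 13 days: 13 × £2,780 = £36,140
Remaining days: (28 − 13) × £4,500 = £67,500
Per-day component: £36,140 + £67,500 = £103,640
Base plus per-day: £86,800 + £103,640 = £190,440
Enhancement: 20% of £190,440 = £38,088
Enhanced fine: £190,440 + £38,088 = £228,528
Cap at £261,900: £228,528 is within the cap, no reduction.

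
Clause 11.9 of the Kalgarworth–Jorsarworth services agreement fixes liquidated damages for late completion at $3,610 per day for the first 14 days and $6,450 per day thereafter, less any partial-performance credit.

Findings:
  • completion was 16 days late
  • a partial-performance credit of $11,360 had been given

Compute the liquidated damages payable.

Liquidated damages: $52,080

First 14 days: 14 × $3,610 = $50,540
Remaining days: (16 − 14) × $6,450 = $12,900
Accrued per-day damages: $50,540 + $12,900 = $63,440
Less partial-performance credit: $63,440 − $11,360 = $52,080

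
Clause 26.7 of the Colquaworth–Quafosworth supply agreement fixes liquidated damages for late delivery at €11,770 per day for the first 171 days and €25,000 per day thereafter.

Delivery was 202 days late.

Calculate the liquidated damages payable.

First 171 days: 171 × €11,770 = €2,012,670
Remaining days: (202 − 171) × €25,000 = €775,000
Accrued per-day damages: €2,012,670 + €775,000 = €2,787,670

Liquidated damages: €2,787,670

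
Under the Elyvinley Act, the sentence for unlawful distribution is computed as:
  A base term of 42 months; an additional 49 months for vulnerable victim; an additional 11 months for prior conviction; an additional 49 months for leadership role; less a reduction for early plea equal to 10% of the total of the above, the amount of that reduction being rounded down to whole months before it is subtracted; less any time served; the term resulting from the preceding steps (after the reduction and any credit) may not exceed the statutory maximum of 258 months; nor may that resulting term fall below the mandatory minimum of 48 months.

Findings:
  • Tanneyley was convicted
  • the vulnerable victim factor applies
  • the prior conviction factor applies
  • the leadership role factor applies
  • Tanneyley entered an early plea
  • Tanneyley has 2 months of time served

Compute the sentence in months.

Vulnerable victim enhancement: +49 months
Prior conviction enhancement: +11 months
Leadership role enhancement: +49 months
Adjusted term: 42 months + 49 months + 11 months + 49 months = 151 months
Early plea reduction: 10% of 151 months = 15 months (rounded down)
After reduction: 151 − 15 = 136 months
Less time served: 136 months − 2 months = 134 months
Cap at 258 months: 134 months is within the cap, no reduction.
Minimum 48 months: 134 months meets the minimum, no increase.

134 months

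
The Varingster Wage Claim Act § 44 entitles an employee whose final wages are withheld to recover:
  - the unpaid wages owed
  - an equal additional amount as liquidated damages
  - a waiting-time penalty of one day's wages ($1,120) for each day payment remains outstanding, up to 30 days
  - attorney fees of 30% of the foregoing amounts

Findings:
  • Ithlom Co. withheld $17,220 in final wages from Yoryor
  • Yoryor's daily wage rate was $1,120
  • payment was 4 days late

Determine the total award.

$50,596

Liquidated damages (equal amount): $17,220
Penalty days: min(4, 30) = 4
Waiting-time penalty: 4 × $1,120 = $4,480
Subtotal: $17,220 + $17,220 + $4,480 = $38,920
Attorney fees: 30% of $38,920 = $11,676
Total award: $38,920 + $11,676 = $50,596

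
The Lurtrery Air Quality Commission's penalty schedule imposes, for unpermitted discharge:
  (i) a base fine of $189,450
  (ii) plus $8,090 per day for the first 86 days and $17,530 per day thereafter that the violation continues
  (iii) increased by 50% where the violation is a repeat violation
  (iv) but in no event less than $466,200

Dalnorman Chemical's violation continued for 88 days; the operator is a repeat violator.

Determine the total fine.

First 86 days: 86 × $8,090 = $695,740
Remaining days: (88 − 86) × $17,530 = $35,060
Per-day component: $695,740 + $35,060 = $730,800
Base plus per-day: $189,450 + $730,800 = $920,250
Enhancement: 50% of $920,250 = $460,125
Enhanced fine: $920,250 + $460,125 = $1,380,375
Minimum $466,200: $1,380,375 meets the minimum, no increase.

$1,380,375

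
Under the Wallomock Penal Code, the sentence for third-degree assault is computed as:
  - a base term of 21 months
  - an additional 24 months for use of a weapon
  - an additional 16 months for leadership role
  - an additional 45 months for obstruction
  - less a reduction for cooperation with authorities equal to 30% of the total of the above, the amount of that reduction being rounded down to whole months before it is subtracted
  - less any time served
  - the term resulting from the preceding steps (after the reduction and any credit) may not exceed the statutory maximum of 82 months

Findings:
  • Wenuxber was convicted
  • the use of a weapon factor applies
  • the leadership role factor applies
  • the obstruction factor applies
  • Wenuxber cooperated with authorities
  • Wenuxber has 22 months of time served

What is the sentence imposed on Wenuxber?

53 months

Use of a weapon enhancement: +24 months
Leadership role enhancement: +16 months
Obstruction enhancement: +45 months
Adjusted term: 21 months + 24 months + 16 months + 45 months = 106 months
Cooperation with authorities reduction: 30% of 106 months = 31 months (rounded down)
After reduction: 106 − 31 = 75 months
Less time served: 75 months − 22 months = 53 months
Cap at 82 months: 53 months is within the cap, no reduction.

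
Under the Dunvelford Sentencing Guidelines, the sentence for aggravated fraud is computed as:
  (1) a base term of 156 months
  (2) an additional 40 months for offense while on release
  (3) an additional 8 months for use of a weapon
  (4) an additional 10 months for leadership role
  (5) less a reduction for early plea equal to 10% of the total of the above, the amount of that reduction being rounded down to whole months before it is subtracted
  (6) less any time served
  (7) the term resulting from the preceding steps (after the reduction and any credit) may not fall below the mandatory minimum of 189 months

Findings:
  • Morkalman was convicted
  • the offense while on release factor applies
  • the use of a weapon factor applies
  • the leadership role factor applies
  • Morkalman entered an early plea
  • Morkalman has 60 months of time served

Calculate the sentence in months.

189 months

Offense while on release enhancement: +40 months
Use of a weapon enhancement: +8 months
Leadership role enhancement: +10 months
Adjusted term: 156 months + 40 months + 8 months + 10 months = 214 months
Early plea reduction: 10% of 214 months = 21 months (rounded down)
After reduction: 214 − 21 = 193 months
Less time served: 193 months − 60 months = 133 months
Minimum 189 months: 133 months is below the minimum → 189 months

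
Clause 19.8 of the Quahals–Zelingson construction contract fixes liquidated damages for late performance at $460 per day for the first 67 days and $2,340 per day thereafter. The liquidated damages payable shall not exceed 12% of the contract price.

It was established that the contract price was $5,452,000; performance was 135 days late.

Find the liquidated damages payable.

First 67 days: 67 × $460 = $30,820
Remaining days: (135 − 67) × $2,340 = $159,120
Accrued per-day damages: $30,820 + $159,120 = $189,940
Cap: 12% of $5,452,000 = $654,240
Cap at $654,240: $189,940 is within the cap, no reduction.

$189,940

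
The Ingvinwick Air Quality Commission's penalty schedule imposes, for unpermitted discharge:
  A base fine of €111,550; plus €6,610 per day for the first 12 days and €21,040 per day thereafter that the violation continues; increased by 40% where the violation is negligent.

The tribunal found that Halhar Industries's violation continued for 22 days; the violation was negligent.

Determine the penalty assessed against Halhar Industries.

First 12 days: 12 × €6,610 = €79,320
Remaining days: (22 − 12) × €21,040 = €210,400
Per-day component: €79,320 + €210,400 = €289,720
Base plus per-day: €111,550 + €289,720 = €401,270
Enhancement: 40% of €401,270 = €160,508
Enhanced fine: €401,270 + €160,508 = €561,778

€561,778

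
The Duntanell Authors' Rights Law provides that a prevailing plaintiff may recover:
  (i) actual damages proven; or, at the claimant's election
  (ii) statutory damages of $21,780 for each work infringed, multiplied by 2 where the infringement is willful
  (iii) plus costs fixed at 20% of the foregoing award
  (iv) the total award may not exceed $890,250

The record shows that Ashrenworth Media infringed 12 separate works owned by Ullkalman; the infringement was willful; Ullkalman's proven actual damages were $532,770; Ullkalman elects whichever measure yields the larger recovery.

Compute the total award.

$639,324

Statutory damages: 12 × $21,780 = $261,360
Doubled: 2 × $261,360 = $522,720
Greater of actual damages ($532,770) or enhanced statutory damages ($522,720): $532,770
Costs: 20% of $532,770 = $106,554
Award plus costs: $532,770 + $106,554 = $639,324
Cap at $890,250: $639,324 is within the cap, no reduction.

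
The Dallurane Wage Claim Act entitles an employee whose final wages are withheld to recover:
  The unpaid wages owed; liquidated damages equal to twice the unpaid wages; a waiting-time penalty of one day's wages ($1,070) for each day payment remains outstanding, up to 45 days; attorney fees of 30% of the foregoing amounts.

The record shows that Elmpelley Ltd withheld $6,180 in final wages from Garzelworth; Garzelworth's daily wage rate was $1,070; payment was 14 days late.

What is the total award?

Doubled: 2 × $6,180 = $12,360
Penalty days: min(14, 45) = 14
Waiting-time penalty: 14 × $1,070 = $14,980
Subtotal: $6,180 + $12,360 + $14,980 = $33,520
Attorney fees: 30% of $33,520 = $10,056
Total award: $33,520 + $10,056 = $43,576

$43,576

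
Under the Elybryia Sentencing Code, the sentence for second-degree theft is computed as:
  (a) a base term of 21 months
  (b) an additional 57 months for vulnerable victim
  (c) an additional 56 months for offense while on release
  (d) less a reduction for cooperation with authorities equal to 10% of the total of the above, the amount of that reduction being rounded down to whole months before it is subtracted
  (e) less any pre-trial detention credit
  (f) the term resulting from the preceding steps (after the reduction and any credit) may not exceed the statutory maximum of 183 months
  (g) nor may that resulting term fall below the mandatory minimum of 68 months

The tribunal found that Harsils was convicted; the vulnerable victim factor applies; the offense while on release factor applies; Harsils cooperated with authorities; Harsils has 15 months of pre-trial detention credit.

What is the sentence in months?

Sentence: 106 months

Vulnerable victim enhancement: +57 months
Offense while on release enhancement: +56 months
Adjusted term: 21 months + 57 months + 56 months = 134 months
Cooperation with authorities reduction: 10% of 134 months = 13 months (rounded down)
After reduction: 134 − 13 = 121 months
Less pre-trial detention credit: 121 months − 15 months = 106 months
Cap at 183 months: 106 months is within the cap, no reduction.
Minimum 68 months: 106 months meets the minimum, no increase.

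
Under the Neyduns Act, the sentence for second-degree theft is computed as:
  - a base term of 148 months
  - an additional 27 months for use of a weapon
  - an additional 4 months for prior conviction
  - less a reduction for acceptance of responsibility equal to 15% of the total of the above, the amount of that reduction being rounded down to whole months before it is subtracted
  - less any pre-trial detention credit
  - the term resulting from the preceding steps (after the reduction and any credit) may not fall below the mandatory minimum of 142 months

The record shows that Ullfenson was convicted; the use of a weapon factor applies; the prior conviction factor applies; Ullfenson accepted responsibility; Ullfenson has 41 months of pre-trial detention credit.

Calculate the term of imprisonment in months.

Use of a weapon enhancement: +27 months
Prior conviction enhancement: +4 months
Adjusted term: 148 months + 27 months + 4 months = 179 months
Acceptance of responsibility reduction: 15% of 179 months = 26 months (rounded down)
After reduction: 179 − 26 = 153 months
Less pre-trial detention credit: 153 months − 41 months = 112 months
Minimum 142 months: 112 months is below the minimum → 142 months

142 months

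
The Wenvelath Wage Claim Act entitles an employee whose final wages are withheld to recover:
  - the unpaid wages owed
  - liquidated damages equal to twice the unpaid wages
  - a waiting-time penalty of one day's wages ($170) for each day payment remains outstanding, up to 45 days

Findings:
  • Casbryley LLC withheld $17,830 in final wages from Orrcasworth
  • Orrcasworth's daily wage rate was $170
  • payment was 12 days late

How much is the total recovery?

$55,530

Doubled: 2 × $17,830 = $35,660
Penalty days: min(12, 45) = 12
Waiting-time penalty: 12 × $170 = $2,040
Total award: $17,830 + $35,660 + $2,040 = $55,530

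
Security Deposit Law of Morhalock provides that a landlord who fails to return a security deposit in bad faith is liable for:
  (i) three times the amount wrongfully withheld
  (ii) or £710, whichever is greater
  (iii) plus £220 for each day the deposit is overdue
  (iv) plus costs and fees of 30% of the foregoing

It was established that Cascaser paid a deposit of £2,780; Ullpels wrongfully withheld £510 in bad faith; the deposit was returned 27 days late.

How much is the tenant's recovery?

£9,711

Trebled: 3 × £510 = £1,530
Minimum £710: £1,530 meets the minimum, no increase.
Late-return penalty: 27 × £220 = £5,940
Damages plus late penalty: £1,530 + £5,940 = £7,470
Costs and fees: 30% of £7,470 = £2,241
Total recovery: £7,470 + £2,241 = £9,711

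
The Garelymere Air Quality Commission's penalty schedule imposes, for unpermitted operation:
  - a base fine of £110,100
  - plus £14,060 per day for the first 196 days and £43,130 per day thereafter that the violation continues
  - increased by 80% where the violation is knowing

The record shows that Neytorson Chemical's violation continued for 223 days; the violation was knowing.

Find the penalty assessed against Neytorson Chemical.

First 196 days: 196 × £14,060 = £2,755,760
Remaining days: (223 − 196) × £43,130 = £1,164,510
Per-day component: £2,755,760 + £1,164,510 = £3,920,270
Base plus per-day: £110,100 + £3,920,270 = £4,030,370
Enhancement: 80% of £4,030,370 = £3,224,296
Enhanced fine: £4,030,370 + £3,224,296 = £7,254,666

Civil penalty: £7,254,666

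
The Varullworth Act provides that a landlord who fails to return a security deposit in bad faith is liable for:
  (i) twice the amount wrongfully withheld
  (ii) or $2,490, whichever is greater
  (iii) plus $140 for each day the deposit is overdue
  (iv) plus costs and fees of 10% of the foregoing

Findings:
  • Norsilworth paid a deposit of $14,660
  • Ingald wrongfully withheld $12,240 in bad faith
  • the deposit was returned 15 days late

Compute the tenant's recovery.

Recovery: $29,238

Doubled: 2 × $12,240 = $24,480
Minimum $2,490: $24,480 meets the minimum, no increase.
Late-return penalty: 15 × $140 = $2,100
Damages plus late penalty: $24,480 + $2,100 = $26,580
Costs and fees: 10% of $26,580 = $2,658
Total recovery: $26,580 + $2,658 = $29,238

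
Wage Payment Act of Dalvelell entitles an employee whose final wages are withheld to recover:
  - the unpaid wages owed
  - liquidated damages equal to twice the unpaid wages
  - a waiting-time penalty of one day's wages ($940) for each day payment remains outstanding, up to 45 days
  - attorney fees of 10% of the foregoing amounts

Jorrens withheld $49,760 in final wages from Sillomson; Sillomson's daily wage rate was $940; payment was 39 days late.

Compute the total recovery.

Doubled: 2 × $49,760 = $99,520
Penalty days: min(39, 45) = 39
Waiting-time penalty: 39 × $940 = $36,660
Subtotal: $49,760 + $99,520 + $36,660 = $185,940
Attorney fees: 10% of $185,940 = $18,594
Total award: $185,940 + $18,594 = $204,534

Total award: $204,534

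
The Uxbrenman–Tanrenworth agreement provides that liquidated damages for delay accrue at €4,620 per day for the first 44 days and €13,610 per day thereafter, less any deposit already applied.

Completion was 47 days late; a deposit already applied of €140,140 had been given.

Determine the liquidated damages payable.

€103,970

First 44 days: 44 × €4,620 = €203,280
Remaining days: (47 − 44) × €13,610 = €40,830
Accrued per-day damages: €203,280 + €40,830 = €244,110
Less deposit already applied: €244,110 − €140,140 = €103,970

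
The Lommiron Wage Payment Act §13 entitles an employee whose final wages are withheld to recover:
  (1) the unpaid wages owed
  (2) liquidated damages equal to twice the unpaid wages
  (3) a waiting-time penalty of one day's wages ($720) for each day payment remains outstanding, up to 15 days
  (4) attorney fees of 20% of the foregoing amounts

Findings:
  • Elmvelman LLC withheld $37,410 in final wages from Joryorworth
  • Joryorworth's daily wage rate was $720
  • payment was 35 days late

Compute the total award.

Doubled: 2 × $37,410 = $74,820
Penalty days: min(35, 15) = 15
Waiting-time penalty: 15 × $720 = $10,800
Subtotal: $37,410 + $74,820 + $10,800 = $123,030
Attorney fees: 20% of $123,030 = $24,606
Total award: $123,030 + $24,606 = $147,636

$147,636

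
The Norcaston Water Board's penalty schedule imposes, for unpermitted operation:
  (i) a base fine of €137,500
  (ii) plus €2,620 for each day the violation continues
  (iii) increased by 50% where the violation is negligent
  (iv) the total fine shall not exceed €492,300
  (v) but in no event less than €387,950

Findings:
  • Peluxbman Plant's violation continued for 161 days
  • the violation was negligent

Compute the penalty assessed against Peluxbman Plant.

Civil penalty: €492,300

Per-day component: 161 × €2,620 = €421,820
Base plus per-day: €137,500 + €421,820 = €559,320
Enhancement: 50% of €559,320 = €279,660
Enhanced fine: €559,320 + €279,660 = €838,980
Cap at €492,300: €838,980 exceeds the cap → €492,300
Minimum €387,950: €492,300 meets the minimum, no increase.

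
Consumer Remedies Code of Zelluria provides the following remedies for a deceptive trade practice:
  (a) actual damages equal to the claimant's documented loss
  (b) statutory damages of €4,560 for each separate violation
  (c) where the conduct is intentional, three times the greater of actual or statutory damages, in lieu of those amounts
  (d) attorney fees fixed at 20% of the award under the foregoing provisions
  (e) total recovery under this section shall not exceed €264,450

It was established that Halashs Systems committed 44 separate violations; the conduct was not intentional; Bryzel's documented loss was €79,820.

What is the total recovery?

€264,450

Statutory damages: 44 × €4,560 = €200,640
Conduct not intentional: the in-lieu enhancement does not apply.
Actual plus statutory damages: €79,820 + €200,640 = €280,460
Attorney fees: 20% of €280,460 = €56,092
Total before cap: €280,460 + €56,092 = €336,552
Cap at €264,450: €336,552 exceeds the cap → €264,450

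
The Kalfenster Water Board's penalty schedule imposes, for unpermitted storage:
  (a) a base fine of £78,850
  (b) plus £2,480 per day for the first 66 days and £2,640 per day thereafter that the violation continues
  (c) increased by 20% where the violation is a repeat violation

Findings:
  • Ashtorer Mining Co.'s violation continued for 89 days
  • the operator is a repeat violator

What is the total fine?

First 66 days: 66 × £2,480 = £163,680
Remaining days: (89 − 66) × £2,640 = £60,720
Per-day component: £163,680 + £60,720 = £224,400
Base plus per-day: £78,850 + £224,400 = £303,250
Enhancement: 20% of £303,250 = £60,650
Enhanced fine: £303,250 + £60,650 = £363,900

£363,900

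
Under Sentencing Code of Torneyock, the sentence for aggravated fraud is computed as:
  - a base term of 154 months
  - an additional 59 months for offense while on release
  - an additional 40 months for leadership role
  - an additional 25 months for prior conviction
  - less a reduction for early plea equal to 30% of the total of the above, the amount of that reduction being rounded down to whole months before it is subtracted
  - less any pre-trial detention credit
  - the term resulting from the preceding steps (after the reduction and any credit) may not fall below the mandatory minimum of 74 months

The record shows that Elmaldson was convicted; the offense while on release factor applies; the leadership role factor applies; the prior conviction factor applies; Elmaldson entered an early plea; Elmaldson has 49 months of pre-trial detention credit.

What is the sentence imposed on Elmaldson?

Sentence: 146 months

Offense while on release enhancement: +59 months
Leadership role enhancement: +40 months
Prior conviction enhancement: +25 months
Adjusted term: 154 months + 59 months + 40 months + 25 months = 278 months
Early plea reduction: 30% of 278 months = 83 months (rounded down)
After reduction: 278 − 83 = 195 months
Less pre-trial detention credit: 195 months − 49 months = 146 months
Minimum 74 months: 146 months meets the minimum, no increase.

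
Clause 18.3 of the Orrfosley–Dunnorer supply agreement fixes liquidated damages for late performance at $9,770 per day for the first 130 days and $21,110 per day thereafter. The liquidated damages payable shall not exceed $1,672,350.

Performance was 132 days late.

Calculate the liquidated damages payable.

First 130 days: 130 × $9,770 = $1,270,100
Remaining days: (132 − 130) × $21,110 = $42,220
Accrued per-day damages: $1,270,100 + $42,220 = $1,312,320
Cap at $1,672,350: $1,312,320 is within the cap, no reduction.

$1,312,320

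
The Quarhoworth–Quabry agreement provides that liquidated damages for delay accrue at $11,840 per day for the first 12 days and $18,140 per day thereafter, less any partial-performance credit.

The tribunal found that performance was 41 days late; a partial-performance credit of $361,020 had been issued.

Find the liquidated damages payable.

First 12 days: 12 × $11,840 = $142,080
Remaining days: (41 − 12) × $18,140 = $526,060
Accrued per-day damages: $142,080 + $526,060 = $668,140
Less partial-performance credit: $668,140 − $361,020 = $307,120

$307,120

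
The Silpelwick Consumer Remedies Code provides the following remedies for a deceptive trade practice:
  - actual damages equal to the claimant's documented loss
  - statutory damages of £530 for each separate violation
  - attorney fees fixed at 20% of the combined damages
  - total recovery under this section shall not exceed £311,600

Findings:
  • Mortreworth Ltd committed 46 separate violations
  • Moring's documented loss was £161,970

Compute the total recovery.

Statutory damages: 46 × £530 = £24,380
Combined damages: £161,970 + £24,380 = £186,350
Attorney fees: 20% of £186,350 = £37,270
Total before cap: £186,350 + £37,270 = £223,620
Cap at £311,600: £223,620 is within the cap, no reduction.

£223,620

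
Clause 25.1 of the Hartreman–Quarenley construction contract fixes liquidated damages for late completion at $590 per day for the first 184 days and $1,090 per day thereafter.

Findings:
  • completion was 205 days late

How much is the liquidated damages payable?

Liquidated damages: $131,450

First 184 days: 184 × $590 = $108,560
Remaining days: (205 − 184) × $1,090 = $22,890
Accrued per-day damages: $108,560 + $22,890 = $131,450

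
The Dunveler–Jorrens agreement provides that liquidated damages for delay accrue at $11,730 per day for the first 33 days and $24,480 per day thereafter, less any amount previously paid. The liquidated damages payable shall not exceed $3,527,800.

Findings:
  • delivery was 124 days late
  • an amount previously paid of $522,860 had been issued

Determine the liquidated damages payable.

$2,091,910

First 33 days: 33 × $11,730 = $387,090
Remaining days: (124 − 33) × $24,480 = $2,227,680
Accrued per-day damages: $387,090 + $2,227,680 = $2,614,770
Less amount previously paid: $2,614,770 − $522,860 = $2,091,910
Cap at $3,527,800: $2,091,910 is within the cap, no reduction.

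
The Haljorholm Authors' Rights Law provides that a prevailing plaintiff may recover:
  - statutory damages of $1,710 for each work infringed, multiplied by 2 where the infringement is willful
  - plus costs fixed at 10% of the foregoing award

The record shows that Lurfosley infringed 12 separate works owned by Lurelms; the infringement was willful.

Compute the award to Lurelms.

$45,144

Statutory damages: 12 × $1,710 = $20,520
Doubled: 2 × $20,520 = $41,040
Costs: 10% of $41,040 = $4,104
Award plus costs: $41,040 + $4,104 = $45,144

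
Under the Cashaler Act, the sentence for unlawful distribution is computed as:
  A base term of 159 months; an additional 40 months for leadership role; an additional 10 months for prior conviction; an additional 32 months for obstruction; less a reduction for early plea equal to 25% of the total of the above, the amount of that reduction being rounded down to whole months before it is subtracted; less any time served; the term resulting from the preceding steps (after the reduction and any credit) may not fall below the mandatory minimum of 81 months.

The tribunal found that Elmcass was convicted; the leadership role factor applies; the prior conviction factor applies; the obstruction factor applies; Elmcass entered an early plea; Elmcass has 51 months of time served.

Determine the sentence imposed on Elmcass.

130 months

Leadership role enhancement: +40 months
Prior conviction enhancement: +10 months
Obstruction enhancement: +32 months
Adjusted term: 159 months + 40 months + 10 months + 32 months = 241 months
Early plea reduction: 25% of 241 months = 60 months (rounded down)
After reduction: 241 − 60 = 181 months
Less time served: 181 months − 51 months = 130 months
Minimum 81 months: 130 months meets the minimum, no increase.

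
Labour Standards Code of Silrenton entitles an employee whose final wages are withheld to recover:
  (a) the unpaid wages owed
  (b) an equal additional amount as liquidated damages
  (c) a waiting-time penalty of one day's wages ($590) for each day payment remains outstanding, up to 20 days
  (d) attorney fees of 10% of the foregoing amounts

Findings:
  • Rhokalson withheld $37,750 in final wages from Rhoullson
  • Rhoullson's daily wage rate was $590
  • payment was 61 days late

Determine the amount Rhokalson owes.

Liquidated damages (equal amount): $37,750
Penalty days: min(61, 20) = 20
Waiting-time penalty: 20 × $590 = $11,800
Subtotal: $37,750 + $37,750 + $11,800 = $87,300
Attorney fees: 10% of $87,300 = $8,730
Total award: $87,300 + $8,730 = $96,030

Total award: $96,030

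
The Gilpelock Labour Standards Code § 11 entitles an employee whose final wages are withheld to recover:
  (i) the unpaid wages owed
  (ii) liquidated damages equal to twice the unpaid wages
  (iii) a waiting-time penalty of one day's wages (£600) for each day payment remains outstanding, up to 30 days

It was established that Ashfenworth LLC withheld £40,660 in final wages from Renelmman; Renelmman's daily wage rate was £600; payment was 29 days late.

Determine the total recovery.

Doubled: 2 × £40,660 = £81,320
Penalty days: min(29, 30) = 29
Waiting-time penalty: 29 × £600 = £17,400
Total award: £40,660 + £81,320 + £17,400 = £139,380

£139,380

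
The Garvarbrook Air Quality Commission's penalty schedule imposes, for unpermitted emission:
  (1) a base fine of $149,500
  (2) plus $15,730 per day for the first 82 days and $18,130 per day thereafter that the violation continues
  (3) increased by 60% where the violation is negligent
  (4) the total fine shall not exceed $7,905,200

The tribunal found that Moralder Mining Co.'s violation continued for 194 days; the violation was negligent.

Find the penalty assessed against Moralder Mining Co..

First 82 days: 82 × $15,730 = $1,289,860
Remaining days: (194 − 82) × $18,130 = $2,030,560
Per-day component: $1,289,860 + $2,030,560 = $3,320,420
Base plus per-day: $149,500 + $3,320,420 = $3,469,920
Enhancement: 60% of $3,469,920 = $2,081,952
Enhanced fine: $3,469,920 + $2,081,952 = $5,551,872
Cap at $7,905,200: $5,551,872 is within the cap, no reduction.

$5,551,872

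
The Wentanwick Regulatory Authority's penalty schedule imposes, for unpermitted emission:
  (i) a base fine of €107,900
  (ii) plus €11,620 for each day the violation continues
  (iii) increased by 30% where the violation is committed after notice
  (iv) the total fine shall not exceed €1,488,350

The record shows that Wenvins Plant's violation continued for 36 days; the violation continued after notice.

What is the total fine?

Per-day component: 36 × €11,620 = €418,320
Base plus per-day: €107,900 + €418,320 = €526,220
Enhancement: 30% of €526,220 = €157,866
Enhanced fine: €526,220 + €157,866 = €684,086
Cap at €1,488,350: €684,086 is within the cap, no reduction.

Civil penalty: €684,086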